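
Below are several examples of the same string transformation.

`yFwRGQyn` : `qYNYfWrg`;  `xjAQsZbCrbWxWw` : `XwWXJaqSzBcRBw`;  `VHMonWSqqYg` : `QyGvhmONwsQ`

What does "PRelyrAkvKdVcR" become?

Each output is the input with this applied: move the last 3 characters to the front (rotate right by 3), then flip the case of every letter.
On "PRelyrAkvKdVcR": the first step gives "VcRPRelyrAkvKd", and the second then gives "vCrprELYRaKVkD".

vCrprELYRaKVkD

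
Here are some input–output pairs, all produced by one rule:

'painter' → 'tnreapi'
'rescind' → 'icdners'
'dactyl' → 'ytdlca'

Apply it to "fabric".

irfcba

What's happening: move the first 3 characters to the end (rotate left by 3), then swap each adjacent pair of characters (1↔2, 3↔4, ...).
"fabric" → "ricfab" → "irfcba".
(Check on "rescind": → "cindres" → "icdners" ✓)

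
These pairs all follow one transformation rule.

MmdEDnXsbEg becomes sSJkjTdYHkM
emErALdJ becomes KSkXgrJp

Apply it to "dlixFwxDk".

JRODlCDjQ

Each output is the input with this applied: shift every letter 6 places forward in the alphabet (wrapping around), then flip the case of every letter.
Applying that to "dlixFwxDk" gives "JRODlCDjQ".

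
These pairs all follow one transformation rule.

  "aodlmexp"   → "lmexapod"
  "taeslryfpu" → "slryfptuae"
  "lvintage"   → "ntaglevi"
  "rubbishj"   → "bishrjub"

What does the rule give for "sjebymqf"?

bymqsfje

Looking at the pairs, the operation is to swap the first and last characters, then move the first 3 characters to the end (rotate left by 3).
Applying that to "sjebymqf" gives "bymqsfje".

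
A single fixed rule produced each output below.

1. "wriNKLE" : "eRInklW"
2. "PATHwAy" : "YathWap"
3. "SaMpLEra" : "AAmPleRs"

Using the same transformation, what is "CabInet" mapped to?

Rule — flip the case of every letter, then swap the first and last characters.
For "CabInet" the result is "TABiNEc".

TABiNEc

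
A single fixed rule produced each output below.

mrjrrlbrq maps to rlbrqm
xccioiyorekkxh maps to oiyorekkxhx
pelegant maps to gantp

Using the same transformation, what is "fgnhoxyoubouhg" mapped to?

Looking at the pairs, the operation is to move the first character to the end, then delete the first 3 characters.
"fgnhoxyoubouhg" → "gnhoxyoubouhgf" → "oxyoubouhgf".

oxyoubouhgf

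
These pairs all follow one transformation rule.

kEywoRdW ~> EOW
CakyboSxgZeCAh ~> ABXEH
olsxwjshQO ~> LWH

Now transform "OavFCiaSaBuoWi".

ACSUI

The pattern: keep one character in every 3, starting at position 2 (positions 2nd, 5th, 8th, ...), then convert every letter to uppercase.
Doing the same to "OavFCiaSaBuoWi": "ACSUI".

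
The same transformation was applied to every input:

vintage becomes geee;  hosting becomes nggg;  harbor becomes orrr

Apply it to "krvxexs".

The transformation: repeat every character 3 times, then keep only the last 4 characters.
Starting from "krvxexs": after the first operation, "kkkrrrvvvxxxeeexxxsss"; after the second, "xsss".

xsss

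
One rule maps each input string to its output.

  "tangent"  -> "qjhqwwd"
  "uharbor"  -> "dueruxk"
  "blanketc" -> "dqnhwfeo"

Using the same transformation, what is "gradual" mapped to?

What's happening: move the first 2 characters to the end (rotate left by 2), then shift every letter 3 places forward in the alphabet (wrapping around).
Applying both steps to "gradual": "adualgr", then "dgxdoju".
(Check on "tangent": → "ngentta" → "qjhqwwd" ✓)

dgxdoju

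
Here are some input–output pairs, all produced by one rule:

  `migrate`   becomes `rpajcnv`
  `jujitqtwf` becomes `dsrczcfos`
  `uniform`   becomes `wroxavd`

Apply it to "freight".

anrpqco

What's happening: shift every letter 9 places forward in the alphabet (wrapping around), then move the first character to the end.
Applying that to "freight" gives "anrpqco".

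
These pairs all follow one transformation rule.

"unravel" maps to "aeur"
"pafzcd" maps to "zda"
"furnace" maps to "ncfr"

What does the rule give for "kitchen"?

Each output is the input with this applied: move the first 3 characters to the end (rotate left by 3), then keep every other character starting from the first (positions 1st, 3rd, 5th, ...).
For "kitchen", step one produces "chenkit"; step two turns that into "cekt".

cekt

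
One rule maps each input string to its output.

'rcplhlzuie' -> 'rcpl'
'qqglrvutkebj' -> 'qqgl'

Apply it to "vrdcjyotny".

In each case the input is transformed by: keep only the first 4 characters.
"vrdcjyotny" → "vrdc".

vrdc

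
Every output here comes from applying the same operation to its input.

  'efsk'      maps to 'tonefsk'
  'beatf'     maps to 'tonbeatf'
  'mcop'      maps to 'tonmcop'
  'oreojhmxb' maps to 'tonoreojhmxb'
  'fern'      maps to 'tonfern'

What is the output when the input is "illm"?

tonillm

Each output is the input with this applied: prepend "ton".
Applying that to "illm" gives "tonillm".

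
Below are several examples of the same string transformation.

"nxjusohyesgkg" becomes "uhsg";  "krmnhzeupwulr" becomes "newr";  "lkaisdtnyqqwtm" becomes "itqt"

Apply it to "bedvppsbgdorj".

vsdj

Looking at the pairs, the operation is to delete the first 2 characters, then keep one character in every 3, starting at position 2 (positions 2nd, 5th, 8th, ...).
Starting from "bedvppsbgdorj": after the first operation, "dvppsbgdorj"; after the second, "vsdj".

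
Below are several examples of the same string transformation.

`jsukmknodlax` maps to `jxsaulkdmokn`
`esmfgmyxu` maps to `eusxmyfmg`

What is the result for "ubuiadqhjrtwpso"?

Rule — take characters alternately from the front and the back (1st, last, 2nd, 2nd-last, ...).
So "ubuiadqhjrtwpso" becomes "uobsupiwatdrqjh".

uobsupiwatdrqjh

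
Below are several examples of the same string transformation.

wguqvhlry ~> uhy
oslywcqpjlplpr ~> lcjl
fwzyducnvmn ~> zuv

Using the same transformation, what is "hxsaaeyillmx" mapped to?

Each output is the input with this applied: keep one character in every 3, starting at position 3 (positions 3rd, 6th, 9th, ...).
For "hxsaaeyillmx" the result is "selx".

selx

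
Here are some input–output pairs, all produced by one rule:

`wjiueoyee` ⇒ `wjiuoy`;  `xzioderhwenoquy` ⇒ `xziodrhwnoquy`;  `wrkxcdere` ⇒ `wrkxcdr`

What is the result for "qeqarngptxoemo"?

Rule — remove every "e".
So "qeqarngptxoemo" becomes "qqarngptxomo".

qqarngptxomo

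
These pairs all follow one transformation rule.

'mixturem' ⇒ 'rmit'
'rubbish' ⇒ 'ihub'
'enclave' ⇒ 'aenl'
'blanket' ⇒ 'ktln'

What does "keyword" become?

odew

Rule — move the last 3 characters to the front (rotate right by 3), then keep every other character starting from the first (positions 1st, 3rd, 5th, ...).
Applying both steps to "keyword": "ordkeyw", then "odew".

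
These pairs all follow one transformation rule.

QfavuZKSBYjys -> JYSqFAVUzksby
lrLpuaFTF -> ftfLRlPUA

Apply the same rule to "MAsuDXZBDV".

The rule is to move the last 3 characters to the front (rotate right by 3), then flip the case of every letter.
On "MAsuDXZBDV": the first step gives "BDVMAsuDXZ", and the second then gives "bdvmaSUdxz".
(Check on "QfavuZKSBYjys": → "jysQfavuZKSBY" → "JYSqFAVUzksby" ✓)

bdvmaSUdxz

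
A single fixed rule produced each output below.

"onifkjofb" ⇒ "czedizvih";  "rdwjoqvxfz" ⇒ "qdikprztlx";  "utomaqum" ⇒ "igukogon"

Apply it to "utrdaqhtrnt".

lxukbnlhnon

What's happening: move the first 2 characters to the end (rotate left by 2), then shift every letter 6 places backward in the alphabet (wrapping around).
Working it through for "utrdaqhtrnt": intermediate "rdaqhtrntut", final "lxukbnlhnon".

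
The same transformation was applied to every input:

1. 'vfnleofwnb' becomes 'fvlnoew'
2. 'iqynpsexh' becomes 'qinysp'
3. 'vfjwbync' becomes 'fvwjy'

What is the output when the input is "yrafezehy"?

ryfaze

What's happening: swap each adjacent pair of characters (1↔2, 3↔4, ...), then delete the last 3 characters.
Starting from "yrafezehy": after the first operation, "ryfazehey"; after the second, "ryfaze".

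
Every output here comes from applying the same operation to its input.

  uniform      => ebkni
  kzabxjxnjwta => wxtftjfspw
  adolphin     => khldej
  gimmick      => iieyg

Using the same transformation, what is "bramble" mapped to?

wixha

In each case the input is transformed by: shift every letter 4 places backward in the alphabet (wrapping around), then delete the first 2 characters.
Applying both steps to "bramble": "xnwixha", then "wixha".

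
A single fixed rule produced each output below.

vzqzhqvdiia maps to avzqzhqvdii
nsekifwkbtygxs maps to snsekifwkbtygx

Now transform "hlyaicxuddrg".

ghlyaicxuddr

Looking at the pairs, the operation is to move the last character to the front.
For "hlyaicxuddrg" the result is "ghlyaicxuddr".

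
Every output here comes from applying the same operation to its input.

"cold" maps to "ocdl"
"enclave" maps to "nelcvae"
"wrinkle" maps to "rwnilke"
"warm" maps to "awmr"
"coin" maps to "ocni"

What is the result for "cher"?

hcre

The rule is to swap each adjacent pair of characters (1↔2, 3↔4, ...).
So "cher" becomes "hcre".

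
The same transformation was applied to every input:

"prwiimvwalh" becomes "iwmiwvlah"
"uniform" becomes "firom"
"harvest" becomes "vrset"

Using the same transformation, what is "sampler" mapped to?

What's happening: swap each adjacent pair of characters (1↔2, 3↔4, ...), then delete the first 2 characters.
"sampler" → "pmelr".

pmelr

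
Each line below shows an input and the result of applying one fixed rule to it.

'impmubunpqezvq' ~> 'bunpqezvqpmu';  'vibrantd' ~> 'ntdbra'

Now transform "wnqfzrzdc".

rzdcqfz

Rule — delete the first 2 characters, then move the first 3 characters to the end (rotate left by 3).
Applying both steps to "wnqfzrzdc": "qfzrzdc", then "rzdcqfz".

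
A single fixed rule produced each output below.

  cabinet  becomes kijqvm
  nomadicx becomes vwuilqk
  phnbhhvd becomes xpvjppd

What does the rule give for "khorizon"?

spwzqhw

The rule is to delete the last character, then shift every letter 8 places forward in the alphabet (wrapping around).
Doing the same to "khorizon": "spwzqhw".
(Check on "phnbhhvd": → "phnbhhv" → "xpvjppd" ✓)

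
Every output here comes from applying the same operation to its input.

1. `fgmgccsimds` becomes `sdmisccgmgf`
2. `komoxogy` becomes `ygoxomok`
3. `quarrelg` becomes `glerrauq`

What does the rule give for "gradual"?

The transformation: reverse the string.
Applying that to "gradual" gives "laudarg".

laudarg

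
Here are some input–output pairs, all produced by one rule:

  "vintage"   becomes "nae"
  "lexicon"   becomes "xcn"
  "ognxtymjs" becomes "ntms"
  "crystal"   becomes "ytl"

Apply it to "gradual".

aul

Rule — keep every other character starting from the first (positions 1st, 3rd, 5th, ...), then delete the first character.
Applying both steps to "gradual": "gaul", then "aul".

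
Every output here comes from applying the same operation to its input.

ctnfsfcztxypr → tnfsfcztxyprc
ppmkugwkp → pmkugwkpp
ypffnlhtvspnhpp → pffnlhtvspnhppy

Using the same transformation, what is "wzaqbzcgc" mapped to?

zaqbzcgcw

The transformation: move the first character to the end.
Applying that to "wzaqbzcgc" gives "zaqbzcgcw".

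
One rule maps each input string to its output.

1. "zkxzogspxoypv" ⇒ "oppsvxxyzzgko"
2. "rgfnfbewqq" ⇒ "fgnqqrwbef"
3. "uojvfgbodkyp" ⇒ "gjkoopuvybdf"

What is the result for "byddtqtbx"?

dqttxybbd

Looking at the pairs, the operation is to sort the characters into alphabetical order, then move the first 3 characters to the end (rotate left by 3).
Doing the same to "byddtqtbx": "dqttxybbd".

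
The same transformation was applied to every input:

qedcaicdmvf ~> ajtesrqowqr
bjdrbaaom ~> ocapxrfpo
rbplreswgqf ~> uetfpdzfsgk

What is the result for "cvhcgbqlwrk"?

What's happening: shift every letter 12 places backward in the alphabet (wrapping around), then move the last 3 characters to the front (rotate right by 3).
"cvhcgbqlwrk" → "kfyqjvqupez".

kfyqjvqupez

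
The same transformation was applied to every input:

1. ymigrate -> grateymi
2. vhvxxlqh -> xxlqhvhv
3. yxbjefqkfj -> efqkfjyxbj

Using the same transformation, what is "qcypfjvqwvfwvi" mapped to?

vqwvfwviqcypfj

The pattern: move the last character to the front, then swap the front and back halves of the string.
On "qcypfjvqwvfwvi": the first step gives "iqcypfjvqwvfwv", and the second then gives "vqwvfwviqcypfj".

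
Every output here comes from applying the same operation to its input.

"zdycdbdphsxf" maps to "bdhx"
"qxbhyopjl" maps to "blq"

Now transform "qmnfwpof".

The transformation: sort the characters into alphabetical order, then keep one character in every 3, starting at position 1 (positions 1st, 4th, 7th, ...).
So "qmnfwpof" becomes "fnq".

fnq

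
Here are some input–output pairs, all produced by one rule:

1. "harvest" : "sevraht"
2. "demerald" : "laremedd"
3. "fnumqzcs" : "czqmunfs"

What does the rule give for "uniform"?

In each case the input is transformed by: reverse the string, then move the first character to the end.
"uniform" → "rofinum".

rofinum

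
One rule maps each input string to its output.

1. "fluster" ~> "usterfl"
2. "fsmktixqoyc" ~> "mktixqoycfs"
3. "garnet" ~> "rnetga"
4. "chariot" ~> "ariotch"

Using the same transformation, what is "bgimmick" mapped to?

Each output is the input with this applied: move the first 2 characters to the end (rotate left by 2).
Doing the same to "bgimmick": "immickbg".

immickbg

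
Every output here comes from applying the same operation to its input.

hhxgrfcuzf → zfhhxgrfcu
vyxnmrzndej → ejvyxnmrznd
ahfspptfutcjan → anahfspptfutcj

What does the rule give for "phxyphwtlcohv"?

Each output is the input with this applied: move the last 2 characters to the front (rotate right by 2).
"phxyphwtlcohv" → "hvphxyphwtlco".

hvphxyphwtlco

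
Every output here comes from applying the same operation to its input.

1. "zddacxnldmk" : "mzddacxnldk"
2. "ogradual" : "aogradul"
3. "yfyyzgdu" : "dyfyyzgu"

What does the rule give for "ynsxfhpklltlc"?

The pattern: move the last character to the front, then swap the first and last characters.
For "ynsxfhpklltlc", step one produces "cynsxfhpklltl"; step two turns that into "lynsxfhpklltc".

lynsxfhpklltc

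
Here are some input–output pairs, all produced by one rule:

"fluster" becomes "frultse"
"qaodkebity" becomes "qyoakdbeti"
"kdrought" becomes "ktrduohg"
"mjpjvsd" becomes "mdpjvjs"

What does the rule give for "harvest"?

The pattern: move the last character to the front, then swap each adjacent pair of characters (1↔2, 3↔4, ...).
Starting from "harvest": after the first operation, "tharves"; after the second, "htraevs".
(Check on "kdrought": → "tkdrough" → "ktrduohg" ✓)

htraevs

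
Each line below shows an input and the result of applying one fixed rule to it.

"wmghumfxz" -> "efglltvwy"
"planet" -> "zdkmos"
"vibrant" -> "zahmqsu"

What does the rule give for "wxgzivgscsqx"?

Each output is the input with this applied: sort the characters into alphabetical order, then shift every letter 1 place backward in the alphabet (wrapping around).
For "wxgzivgscsqx", step one produces "cggiqssvwxxz"; step two turns that into "bffhprruvwwy".
(Check on "vibrant": → "abinrtv" → "zahmqsu" ✓)

bffhprruvwwy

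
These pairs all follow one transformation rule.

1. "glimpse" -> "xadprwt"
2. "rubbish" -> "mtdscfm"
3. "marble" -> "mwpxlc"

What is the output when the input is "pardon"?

ozyalc

In each case the input is transformed by: shift every letter 11 places forward in the alphabet (wrapping around), then move the first 3 characters to the end (rotate left by 3).
On "pardon" that produces "ozyalc".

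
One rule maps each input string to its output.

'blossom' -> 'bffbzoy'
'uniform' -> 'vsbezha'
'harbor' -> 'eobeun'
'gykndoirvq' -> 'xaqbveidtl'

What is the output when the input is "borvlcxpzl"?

eiypkcmyob

What's happening: shift every letter 13 places forward in the alphabet (wrapping around) — i.e. ROT13, then move the first 2 characters to the end (rotate left by 2).
"borvlcxpzl" → "obeiypkcmy" → "eiypkcmyob".
(Check on "harbor": → "uneobe" → "eobeun" ✓)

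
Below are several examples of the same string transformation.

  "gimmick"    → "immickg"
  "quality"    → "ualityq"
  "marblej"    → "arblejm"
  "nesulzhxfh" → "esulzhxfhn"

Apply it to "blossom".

lossomb

Each output is the input with this applied: move the first character to the end.
Doing the same to "blossom": "lossomb".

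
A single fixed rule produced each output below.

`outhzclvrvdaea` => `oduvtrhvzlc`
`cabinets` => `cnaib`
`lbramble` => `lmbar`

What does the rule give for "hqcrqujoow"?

hjqucqr

Rule — delete the last 3 characters, then take characters alternately from the front and the back (1st, last, 2nd, 2nd-last, ...).
On "hqcrqujoow": the first step gives "hqcrquj", and the second then gives "hjqucqr".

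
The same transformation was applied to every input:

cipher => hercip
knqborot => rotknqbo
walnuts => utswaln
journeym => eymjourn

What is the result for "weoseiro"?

Looking at the pairs, the operation is to move the last 3 characters to the front (rotate right by 3).
On "weoseiro" that produces "iroweose".

iroweose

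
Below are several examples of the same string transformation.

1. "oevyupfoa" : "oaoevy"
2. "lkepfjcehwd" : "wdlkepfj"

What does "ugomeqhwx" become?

In each case the input is transformed by: move the last 2 characters to the front (rotate right by 2), then delete the last 3 characters.
Working it through for "ugomeqhwx": intermediate "wxugomeqh", final "wxugom".

wxugom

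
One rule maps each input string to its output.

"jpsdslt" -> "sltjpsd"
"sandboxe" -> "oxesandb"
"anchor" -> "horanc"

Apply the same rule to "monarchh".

chhmonar

Each output is the input with this applied: move the last 3 characters to the front (rotate right by 3).
"monarchh" → "chhmonar".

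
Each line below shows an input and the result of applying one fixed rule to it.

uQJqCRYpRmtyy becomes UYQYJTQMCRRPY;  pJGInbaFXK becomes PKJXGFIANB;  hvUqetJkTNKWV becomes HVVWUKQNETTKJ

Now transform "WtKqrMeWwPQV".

WVTQKPQWRWME

In each case the input is transformed by: take characters alternately from the front and the back (1st, last, 2nd, 2nd-last, ...), then convert every letter to uppercase.
For "WtKqrMeWwPQV", step one produces "WVtQKPqwrWMe"; step two turns that into "WVTQKPQWRWME".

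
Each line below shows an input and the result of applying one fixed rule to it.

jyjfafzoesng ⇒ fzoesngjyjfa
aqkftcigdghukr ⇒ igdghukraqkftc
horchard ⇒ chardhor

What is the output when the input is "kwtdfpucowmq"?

pucowmqkwtdf

In each case the input is transformed by: move the last character to the front, then swap the front and back halves of the string.
Starting from "kwtdfpucowmq": after the first operation, "qkwtdfpucowm"; after the second, "pucowmqkwtdf".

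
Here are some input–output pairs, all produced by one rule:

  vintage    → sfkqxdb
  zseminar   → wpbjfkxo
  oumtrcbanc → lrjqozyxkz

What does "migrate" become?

jfdoxqb

Each output is the input with this applied: shift every letter 3 places backward in the alphabet (wrapping around).
"migrate" → "jfdoxqb".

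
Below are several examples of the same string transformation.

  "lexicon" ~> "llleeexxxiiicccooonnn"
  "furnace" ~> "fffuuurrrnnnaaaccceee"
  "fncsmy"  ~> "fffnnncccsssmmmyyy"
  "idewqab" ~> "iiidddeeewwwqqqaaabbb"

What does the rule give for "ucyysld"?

Each output is the input with this applied: repeat every character 3 times.
Doing the same to "ucyysld": "uuucccyyyyyyssslllddd".

uuucccyyyyyyssslllddd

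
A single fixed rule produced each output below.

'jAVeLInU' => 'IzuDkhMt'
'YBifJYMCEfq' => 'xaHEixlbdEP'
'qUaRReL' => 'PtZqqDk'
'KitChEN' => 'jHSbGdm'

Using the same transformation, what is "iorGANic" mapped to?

In each case the input is transformed by: shift every letter 1 place backward in the alphabet (wrapping around), then flip the case of every letter.
Applying both steps to "iorGANic": "hnqFZMhb", then "HNQfzmHB".

HNQfzmHB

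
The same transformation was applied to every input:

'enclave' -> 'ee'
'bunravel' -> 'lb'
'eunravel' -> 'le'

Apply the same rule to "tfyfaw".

wt

The transformation: move the first character to the end, then keep only the last 2 characters.
Doing the same to "tfyfaw": "wt".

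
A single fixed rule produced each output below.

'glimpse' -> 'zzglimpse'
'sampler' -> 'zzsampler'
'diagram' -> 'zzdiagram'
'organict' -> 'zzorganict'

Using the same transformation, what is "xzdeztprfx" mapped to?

Each output is the input with this applied: prepend "zz".
So "xzdeztprfx" becomes "zzxzdeztprfx".

zzxzdeztprfx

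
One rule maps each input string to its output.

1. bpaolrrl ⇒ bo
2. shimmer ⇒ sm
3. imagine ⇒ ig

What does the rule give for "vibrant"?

What's happening: move the last 2 characters to the front (rotate right by 2), then keep one character in every 3, starting at position 3 (positions 3rd, 6th, 9th, ...).
For "vibrant" the result is "vr".
(Check on "shimmer": → "ershimm" → "sm" ✓)

vr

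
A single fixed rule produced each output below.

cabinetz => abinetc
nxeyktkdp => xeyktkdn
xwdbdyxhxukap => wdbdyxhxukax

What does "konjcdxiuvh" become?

onjcdxiuvk

The transformation: delete the last character, then move the first character to the end.
Starting from "konjcdxiuvh": after the first operation, "konjcdxiuv"; after the second, "onjcdxiuvk".
(Check on "xwdbdyxhxukap": → "xwdbdyxhxuka" → "wdbdyxhxukax" ✓)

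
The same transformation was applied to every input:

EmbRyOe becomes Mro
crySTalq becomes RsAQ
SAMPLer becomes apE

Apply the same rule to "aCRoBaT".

cOA

Rule — keep every other character starting from the second (positions 2nd, 4th, 6th, ...), then flip the case of every letter.
Working it through for "aCRoBaT": intermediate "Coa", final "cOA".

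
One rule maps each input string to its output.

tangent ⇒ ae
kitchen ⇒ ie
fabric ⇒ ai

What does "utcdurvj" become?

uu

The transformation: keep only the vowels.
On "utcdurvj" that produces "uu".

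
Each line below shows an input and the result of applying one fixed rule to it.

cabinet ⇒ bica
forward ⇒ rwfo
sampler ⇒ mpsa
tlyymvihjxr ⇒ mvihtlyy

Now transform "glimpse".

imgl

The rule is to delete the last 3 characters, then swap the front and back halves of the string.
Starting from "glimpse": after the first operation, "glim"; after the second, "imgl".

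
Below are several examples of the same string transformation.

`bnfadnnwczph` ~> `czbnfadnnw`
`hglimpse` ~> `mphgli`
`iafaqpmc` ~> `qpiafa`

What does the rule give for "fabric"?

brfa

Rule — delete the last 2 characters, then move the last 2 characters to the front (rotate right by 2).
On "fabric": the first step gives "fabr", and the second then gives "brfa".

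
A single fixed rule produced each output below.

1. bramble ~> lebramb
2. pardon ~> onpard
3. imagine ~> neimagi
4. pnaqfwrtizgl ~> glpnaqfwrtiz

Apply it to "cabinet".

The pattern: move the last 2 characters to the front (rotate right by 2).
So "cabinet" becomes "etcabin".

etcabin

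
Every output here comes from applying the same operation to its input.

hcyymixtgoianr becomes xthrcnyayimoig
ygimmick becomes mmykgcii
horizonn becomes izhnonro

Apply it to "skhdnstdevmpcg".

The pattern: take characters alternately from the front and the back (1st, last, 2nd, 2nd-last, ...), then move the last 2 characters to the front (rotate right by 2).
Applying that to "skhdnstdevmpcg" gives "tdsgkchpdmnvse".

tdsgkchpdmnvse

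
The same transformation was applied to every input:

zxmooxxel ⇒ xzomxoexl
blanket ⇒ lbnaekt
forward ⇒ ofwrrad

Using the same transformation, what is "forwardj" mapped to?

ofwrrajd

In each case the input is transformed by: swap each adjacent pair of characters (1↔2, 3↔4, ...).
"forwardj" → "ofwrrajd".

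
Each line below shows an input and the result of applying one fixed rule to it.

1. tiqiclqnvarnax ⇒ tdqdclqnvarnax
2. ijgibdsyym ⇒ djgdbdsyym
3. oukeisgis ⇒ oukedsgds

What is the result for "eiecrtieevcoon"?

Each output is the input with this applied: replace every "i" with "d".
For "eiecrtieevcoon" the result is "edecrtdeevcoon".

edecrtdeevcoon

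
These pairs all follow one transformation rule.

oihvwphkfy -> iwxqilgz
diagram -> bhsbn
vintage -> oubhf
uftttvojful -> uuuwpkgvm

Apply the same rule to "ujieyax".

Looking at the pairs, the operation is to shift every letter 1 place forward in the alphabet (wrapping around), then delete the first 2 characters.
For "ujieyax", step one produces "vkjfzby"; step two turns that into "jfzby".

jfzby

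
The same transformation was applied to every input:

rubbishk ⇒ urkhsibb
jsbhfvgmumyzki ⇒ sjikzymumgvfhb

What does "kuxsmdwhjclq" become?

ukqlcjhwdmsx

In each case the input is transformed by: reverse the string, then move the last 2 characters to the front (rotate right by 2).
For "kuxsmdwhjclq", step one produces "qlcjhwdmsxuk"; step two turns that into "ukqlcjhwdmsx".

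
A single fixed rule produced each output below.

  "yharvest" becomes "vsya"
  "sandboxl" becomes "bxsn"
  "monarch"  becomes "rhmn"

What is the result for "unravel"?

The transformation: keep every other character starting from the first (positions 1st, 3rd, 5th, ...), then move the first 2 characters to the end (rotate left by 2).
On "unravel": the first step gives "urvl", and the second then gives "vlur".

vlur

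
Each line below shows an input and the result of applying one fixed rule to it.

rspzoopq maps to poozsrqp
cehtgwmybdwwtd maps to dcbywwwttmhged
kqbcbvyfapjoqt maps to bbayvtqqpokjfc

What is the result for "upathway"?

The pattern: sort the characters into reverse alphabetical order, then move the last 3 characters to the front (rotate right by 3).
Working it through for "upathway": intermediate "ywutphaa", final "haaywutp".
(Check on "rspzoopq": → "zsrqppoo" → "poozsrqp" ✓)

haaywutp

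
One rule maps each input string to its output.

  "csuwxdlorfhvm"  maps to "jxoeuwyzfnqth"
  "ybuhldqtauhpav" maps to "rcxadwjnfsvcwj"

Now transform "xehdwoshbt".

Looking at the pairs, the operation is to move the last 3 characters to the front (rotate right by 3), then shift every letter 2 places forward in the alphabet (wrapping around).
"xehdwoshbt" → "hbtxehdwos" → "jdvzgjfyqu".

jdvzgjfyqu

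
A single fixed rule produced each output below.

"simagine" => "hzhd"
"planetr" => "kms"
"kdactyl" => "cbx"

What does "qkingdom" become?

Rule — keep every other character starting from the second (positions 2nd, 4th, 6th, ...), then shift every letter 1 place backward in the alphabet (wrapping around).
For "qkingdom", step one produces "kndm"; step two turns that into "jmcl".

jmcl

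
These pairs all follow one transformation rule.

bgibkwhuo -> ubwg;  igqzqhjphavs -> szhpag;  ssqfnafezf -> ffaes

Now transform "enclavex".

xlvn

Each output is the input with this applied: keep every other character starting from the second (positions 2nd, 4th, 6th, ...), then swap the first and last characters.
Applying both steps to "enclavex": "nlvx", then "xlvn".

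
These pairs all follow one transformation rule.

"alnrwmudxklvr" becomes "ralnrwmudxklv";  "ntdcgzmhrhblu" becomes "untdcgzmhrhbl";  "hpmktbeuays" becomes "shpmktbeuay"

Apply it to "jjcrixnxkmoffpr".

Each output is the input with this applied: move the last character to the front.
On "jjcrixnxkmoffpr" that produces "rjjcrixnxkmoffp".

rjjcrixnxkmoffp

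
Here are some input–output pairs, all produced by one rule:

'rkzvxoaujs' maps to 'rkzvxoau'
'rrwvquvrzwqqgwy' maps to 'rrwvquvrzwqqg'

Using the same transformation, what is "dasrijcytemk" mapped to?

dasrijcyte

The pattern: delete the last 2 characters.
Doing the same to "dasrijcytemk": "dasrijcyte".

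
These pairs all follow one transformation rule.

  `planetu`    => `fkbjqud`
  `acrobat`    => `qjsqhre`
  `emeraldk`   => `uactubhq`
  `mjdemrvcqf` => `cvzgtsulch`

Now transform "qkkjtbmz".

gpacarzj

Looking at the pairs, the operation is to take characters alternately from the front and the back (1st, last, 2nd, 2nd-last, ...), then shift every letter 10 places backward in the alphabet (wrapping around).
Working it through for "qkkjtbmz": intermediate "qzkmkbjt", final "gpacarzj".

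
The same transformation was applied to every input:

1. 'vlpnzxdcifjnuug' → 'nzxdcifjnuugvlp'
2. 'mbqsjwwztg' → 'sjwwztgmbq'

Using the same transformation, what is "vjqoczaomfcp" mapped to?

oczaomfcpvjq

In each case the input is transformed by: move the first 3 characters to the end (rotate left by 3).
So "vjqoczaomfcp" becomes "oczaomfcpvjq".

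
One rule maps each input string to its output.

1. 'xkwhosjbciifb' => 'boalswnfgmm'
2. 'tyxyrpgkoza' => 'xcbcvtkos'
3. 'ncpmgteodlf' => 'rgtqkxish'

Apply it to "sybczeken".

wcfgdio

In each case the input is transformed by: delete the last 2 characters, then shift every letter 4 places forward in the alphabet (wrapping around).
Working it through for "sybczeken": intermediate "sybczek", final "wcfgdio".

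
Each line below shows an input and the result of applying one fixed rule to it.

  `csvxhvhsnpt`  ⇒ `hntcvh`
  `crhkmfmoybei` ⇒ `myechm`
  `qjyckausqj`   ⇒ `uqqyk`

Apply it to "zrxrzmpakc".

What's happening: keep every other character starting from the first (positions 1st, 3rd, 5th, ...), then move the first 3 characters to the end (rotate left by 3).
"zrxrzmpakc" → "zxzpk" → "pkzxz".

pkzxz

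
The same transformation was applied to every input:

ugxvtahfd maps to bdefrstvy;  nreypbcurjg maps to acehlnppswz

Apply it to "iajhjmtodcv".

In each case the input is transformed by: shift every letter 2 places backward in the alphabet (wrapping around), then sort the characters into alphabetical order.
Applying both steps to "iajhjmtodcv": "gyhfhkrmbat", then "abfghhkmrty".

abfghhkmrty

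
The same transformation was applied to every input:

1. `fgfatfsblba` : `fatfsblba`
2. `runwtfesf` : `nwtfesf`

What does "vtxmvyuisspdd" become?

Looking at the pairs, the operation is to delete the first 2 characters.
"vtxmvyuisspdd" → "xmvyuisspdd".

xmvyuisspdd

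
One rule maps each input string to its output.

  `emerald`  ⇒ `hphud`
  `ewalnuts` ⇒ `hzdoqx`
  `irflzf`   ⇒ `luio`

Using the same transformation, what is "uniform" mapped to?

Looking at the pairs, the operation is to shift every letter 3 places forward in the alphabet (wrapping around), then delete the last 2 characters.
On "uniform": the first step gives "xqlirup", and the second then gives "xqlir".
(Check on "ewalnuts": → "hzdoqxwv" → "hzdoqx" ✓)

xqlir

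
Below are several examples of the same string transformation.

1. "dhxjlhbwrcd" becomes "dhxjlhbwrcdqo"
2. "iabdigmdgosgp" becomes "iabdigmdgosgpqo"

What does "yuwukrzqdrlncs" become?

yuwukrzqdrlncsqo

The pattern: append "qo".
For "yuwukrzqdrlncs" the result is "yuwukrzqdrlncsqo".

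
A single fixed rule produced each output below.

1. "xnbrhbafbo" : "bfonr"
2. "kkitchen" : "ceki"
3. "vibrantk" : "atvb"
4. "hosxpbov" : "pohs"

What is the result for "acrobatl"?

btar

The rule is to swap the front and back halves of the string, then keep every other character starting from the first (positions 1st, 3rd, 5th, ...).
For "acrobatl", step one produces "batlacro"; step two turns that into "btar".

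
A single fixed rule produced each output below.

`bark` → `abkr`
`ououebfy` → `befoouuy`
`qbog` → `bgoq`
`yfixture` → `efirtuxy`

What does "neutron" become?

ennortu

Each output is the input with this applied: sort the characters into alphabetical order.
Doing the same to "neutron": "ennortu".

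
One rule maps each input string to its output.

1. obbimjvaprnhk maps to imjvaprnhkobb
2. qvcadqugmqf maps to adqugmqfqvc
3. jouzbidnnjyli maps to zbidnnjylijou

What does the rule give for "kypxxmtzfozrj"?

xxmtzfozrjkyp

In each case the input is transformed by: move the first 3 characters to the end (rotate left by 3).
So "kypxxmtzfozrj" becomes "xxmtzfozrjkyp".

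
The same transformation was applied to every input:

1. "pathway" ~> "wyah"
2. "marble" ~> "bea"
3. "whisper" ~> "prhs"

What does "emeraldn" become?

The rule is to move the last 3 characters to the front (rotate right by 3), then keep every other character starting from the first (positions 1st, 3rd, 5th, ...).
On "emeraldn" that produces "lnmr".

lnmr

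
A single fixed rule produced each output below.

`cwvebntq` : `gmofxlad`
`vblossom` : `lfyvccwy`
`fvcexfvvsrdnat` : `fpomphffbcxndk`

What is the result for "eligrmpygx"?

voqswbizhq

In each case the input is transformed by: swap each adjacent pair of characters (1↔2, 3↔4, ...), then shift every letter 10 places forward in the alphabet (wrapping around).
On "eligrmpygx": the first step gives "legimrypxg", and the second then gives "voqswbizhq".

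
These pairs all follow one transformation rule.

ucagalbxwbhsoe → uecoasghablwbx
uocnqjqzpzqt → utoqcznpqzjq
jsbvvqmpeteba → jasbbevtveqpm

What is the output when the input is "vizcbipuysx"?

What's happening: take characters alternately from the front and the back (1st, last, 2nd, 2nd-last, ...).
Doing the same to "vizcbipuysx": "vxiszycubpi".

vxiszycubpi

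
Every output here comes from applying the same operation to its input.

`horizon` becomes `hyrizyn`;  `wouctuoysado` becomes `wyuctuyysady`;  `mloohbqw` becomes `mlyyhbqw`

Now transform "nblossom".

The pattern: replace every "o" with "y".
On "nblossom" that produces "nblyssym".

nblyssym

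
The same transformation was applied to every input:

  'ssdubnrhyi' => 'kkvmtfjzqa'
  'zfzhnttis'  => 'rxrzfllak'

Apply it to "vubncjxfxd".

nmtfubpxpv

Rule — shift every letter 8 places backward in the alphabet (wrapping around).
"vubncjxfxd" → "nmtfubpxpv".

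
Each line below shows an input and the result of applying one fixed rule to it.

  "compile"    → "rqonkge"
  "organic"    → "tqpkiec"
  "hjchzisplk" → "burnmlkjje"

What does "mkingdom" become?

The pattern: sort the characters into reverse alphabetical order, then shift every letter 2 places forward in the alphabet (wrapping around).
"mkingdom" → "onmmkigd" → "qpoomkif".

qpoomkif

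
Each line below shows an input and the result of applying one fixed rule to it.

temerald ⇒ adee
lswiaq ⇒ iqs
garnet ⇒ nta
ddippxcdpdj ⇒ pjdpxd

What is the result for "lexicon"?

cnei

Each output is the input with this applied: move the last 3 characters to the front (rotate right by 3), then keep every other character starting from the first (positions 1st, 3rd, 5th, ...).
Applying both steps to "lexicon": "conlexi", then "cnei".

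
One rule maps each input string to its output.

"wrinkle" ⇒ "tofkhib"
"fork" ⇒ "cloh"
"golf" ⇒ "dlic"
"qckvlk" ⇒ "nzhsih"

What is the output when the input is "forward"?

Each output is the input with this applied: shift every letter 3 places backward in the alphabet (wrapping around).
Doing the same to "forward": "clotxoa".

clotxoa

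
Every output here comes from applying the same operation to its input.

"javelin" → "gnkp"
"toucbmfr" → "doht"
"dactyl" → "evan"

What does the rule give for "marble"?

tdng

Looking at the pairs, the operation is to shift every letter 2 places forward in the alphabet (wrapping around), then keep only the last 4 characters.
On "marble": the first step gives "octdng", and the second then gives "tdng".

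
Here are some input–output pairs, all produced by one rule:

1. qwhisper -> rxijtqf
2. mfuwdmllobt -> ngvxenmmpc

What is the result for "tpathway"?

The transformation: shift every letter 1 place forward in the alphabet (wrapping around), then delete the last character.
"tpathway" → "uqbuixbz" → "uqbuixb".

uqbuixb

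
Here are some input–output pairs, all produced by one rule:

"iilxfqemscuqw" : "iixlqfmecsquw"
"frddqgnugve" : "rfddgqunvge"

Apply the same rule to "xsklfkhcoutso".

sxlkkfchuosto

The transformation: swap each adjacent pair of characters (1↔2, 3↔4, ...).
On "xsklfkhcoutso" that produces "sxlkkfchuosto".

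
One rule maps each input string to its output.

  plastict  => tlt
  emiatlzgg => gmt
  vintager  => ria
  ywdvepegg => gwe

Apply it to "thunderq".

The pattern: keep one character in every 3, starting at position 2 (positions 2nd, 5th, 8th, ...), then move the last character to the front.
For "thunderq", step one produces "hdq"; step two turns that into "qhd".
(Check on "plastict": → "ltt" → "tlt" ✓)

qhd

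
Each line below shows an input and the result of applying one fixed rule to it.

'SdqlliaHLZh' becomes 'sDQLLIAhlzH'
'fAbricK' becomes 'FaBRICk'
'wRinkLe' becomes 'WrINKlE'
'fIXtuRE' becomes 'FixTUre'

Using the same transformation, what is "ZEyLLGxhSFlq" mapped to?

zeYllgXHsfLQ

What's happening: flip the case of every letter.
Doing the same to "ZEyLLGxhSFlq": "zeYllgXHsfLQ".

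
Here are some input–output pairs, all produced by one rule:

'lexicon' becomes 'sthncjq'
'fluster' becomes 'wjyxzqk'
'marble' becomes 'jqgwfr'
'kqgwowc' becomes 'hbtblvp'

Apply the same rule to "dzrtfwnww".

bbsbkywei

The rule is to reverse the string, then shift every letter 5 places forward in the alphabet (wrapping around).
For "dzrtfwnww", step one produces "wwnwftrzd"; step two turns that into "bbsbkywei".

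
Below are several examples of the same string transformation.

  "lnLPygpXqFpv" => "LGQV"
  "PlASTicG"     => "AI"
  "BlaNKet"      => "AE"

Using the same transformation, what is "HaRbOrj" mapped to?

What's happening: keep one character in every 3, starting at position 3 (positions 3rd, 6th, 9th, ...), then convert every letter to uppercase.
Starting from "HaRbOrj": after the first operation, "Rr"; after the second, "RR".

RR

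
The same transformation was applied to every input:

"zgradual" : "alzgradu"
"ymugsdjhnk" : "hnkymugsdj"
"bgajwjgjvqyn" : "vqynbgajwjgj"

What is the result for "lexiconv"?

The transformation: move the first 2 characters to the end (rotate left by 2), then swap the front and back halves of the string.
On "lexiconv": the first step gives "xiconvle", and the second then gives "nvlexico".
(Check on "bgajwjgjvqyn": → "ajwjgjvqynbg" → "vqynbgajwjgj" ✓)

nvlexico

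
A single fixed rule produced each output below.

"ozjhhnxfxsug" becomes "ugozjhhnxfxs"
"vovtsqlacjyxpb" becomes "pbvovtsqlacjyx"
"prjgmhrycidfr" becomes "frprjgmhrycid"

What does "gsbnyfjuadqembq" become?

bqgsbnyfjuadqem

Each output is the input with this applied: move the last 2 characters to the front (rotate right by 2).
"gsbnyfjuadqembq" → "bqgsbnyfjuadqem".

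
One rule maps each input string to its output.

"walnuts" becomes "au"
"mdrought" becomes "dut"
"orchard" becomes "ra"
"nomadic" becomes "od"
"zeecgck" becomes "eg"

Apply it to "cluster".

lt

In each case the input is transformed by: keep one character in every 3, starting at position 2 (positions 2nd, 5th, 8th, ...).
Applying that to "cluster" gives "lt".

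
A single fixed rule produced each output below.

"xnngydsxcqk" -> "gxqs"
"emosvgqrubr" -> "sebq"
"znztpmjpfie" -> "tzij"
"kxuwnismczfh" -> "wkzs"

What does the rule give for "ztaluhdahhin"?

Rule — keep one character in every 3, starting at position 1 (positions 1st, 4th, 7th, ...), then swap each adjacent pair of characters (1↔2, 3↔4, ...).
Starting from "ztaluhdahhin": after the first operation, "zldh"; after the second, "lzhd".

lzhd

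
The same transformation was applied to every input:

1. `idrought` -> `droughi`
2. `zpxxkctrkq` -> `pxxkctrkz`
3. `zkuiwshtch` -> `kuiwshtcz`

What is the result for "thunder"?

What's happening: swap the first and last characters, then delete the first character.
For "thunder", step one produces "rhundet"; step two turns that into "hundet".

hundet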